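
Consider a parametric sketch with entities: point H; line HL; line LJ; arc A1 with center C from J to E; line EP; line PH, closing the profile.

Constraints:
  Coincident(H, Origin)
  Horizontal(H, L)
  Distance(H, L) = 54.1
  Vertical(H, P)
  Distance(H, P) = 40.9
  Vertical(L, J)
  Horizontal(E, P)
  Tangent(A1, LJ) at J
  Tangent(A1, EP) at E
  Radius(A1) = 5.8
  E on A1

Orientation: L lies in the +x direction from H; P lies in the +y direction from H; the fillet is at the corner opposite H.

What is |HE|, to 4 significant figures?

63.29

H is at the origin; HL is horizontal with |HL| = 54.1 and L on the +x side, so L = (54.10, 0.000). HP is vertical with |HP| = 40.9 and P on the +y side, so P = (0.000, 40.90). The virtual corner opposite H is at (54.10, 40.90). A1 meets LJ tangentially, so CJ is at right angles to LJ and since A1 is tangent to EP there, CE ⟂ EP, with radius 5.8, so the center C sits 5.8 in from both sides at C = (48.30, 35.10). That places the tangent points at J = (54.10, 35.10) on LJ and E = (48.30, 40.90) on EP. Then |HE| = |E − H| = 63.29.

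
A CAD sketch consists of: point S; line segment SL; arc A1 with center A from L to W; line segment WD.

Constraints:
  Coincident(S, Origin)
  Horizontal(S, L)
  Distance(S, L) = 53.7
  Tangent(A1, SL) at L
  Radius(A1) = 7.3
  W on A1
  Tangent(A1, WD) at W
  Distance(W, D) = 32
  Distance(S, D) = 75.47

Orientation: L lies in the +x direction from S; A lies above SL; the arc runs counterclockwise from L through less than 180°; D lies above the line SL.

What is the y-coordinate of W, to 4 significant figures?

6.333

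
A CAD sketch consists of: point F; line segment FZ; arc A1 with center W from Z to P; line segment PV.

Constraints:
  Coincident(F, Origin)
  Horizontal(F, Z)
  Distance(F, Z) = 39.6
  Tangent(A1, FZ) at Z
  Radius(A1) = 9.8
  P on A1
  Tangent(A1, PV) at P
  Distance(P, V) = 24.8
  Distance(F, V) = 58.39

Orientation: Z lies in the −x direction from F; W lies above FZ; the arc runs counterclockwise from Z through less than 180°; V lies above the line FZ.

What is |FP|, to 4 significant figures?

35.29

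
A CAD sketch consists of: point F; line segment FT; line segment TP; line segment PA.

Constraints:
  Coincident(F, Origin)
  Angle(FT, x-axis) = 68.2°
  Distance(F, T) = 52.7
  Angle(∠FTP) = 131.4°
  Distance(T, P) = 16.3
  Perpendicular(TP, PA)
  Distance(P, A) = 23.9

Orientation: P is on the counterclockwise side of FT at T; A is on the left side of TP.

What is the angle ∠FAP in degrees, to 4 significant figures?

107.0°

F is at the origin; FT runs at 68.2° with length 52.7, so T = 52.7·(cos 68.2°, sin 68.2°) = (19.57, 48.93). ∠FTP = 131.4°, so TP runs at 68.2° + (180° − 131.4°) = 116.8° from the x-axis; with |TP| = 16.3, P = T + 16.3·(cos 116.8°, sin 116.8°) = (12.22, 63.48). TP is perpendicular to PA; with |PA| = 23.9 on the left of TP, A = P + 23.9·(-0.8926, -0.4509) = (-9.111, 52.70). Then cos ∠FAP = AF·AP / (|AF||AP|), giving 107.0°.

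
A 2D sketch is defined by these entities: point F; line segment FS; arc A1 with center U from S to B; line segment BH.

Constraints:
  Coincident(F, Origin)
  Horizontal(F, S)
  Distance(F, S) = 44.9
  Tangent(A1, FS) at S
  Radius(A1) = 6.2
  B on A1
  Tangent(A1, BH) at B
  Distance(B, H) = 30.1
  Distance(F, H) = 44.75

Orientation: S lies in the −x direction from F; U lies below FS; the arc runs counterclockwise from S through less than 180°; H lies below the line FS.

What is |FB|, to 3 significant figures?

50.7

F is at the origin; FS is horizontal with |FS| = 44.9 and S on the −x side, so S = (-44.9, 0.00). A1 meets FS tangentially, so US is at right angles to FS, so U = S + (0, -6.2) = (-44.9, -6.20). Since UB ⟂ BH (tangency), |UH| = √(6.2² + 30.1²) = 30.7 regardless of where B sits on A1. So H lies on both circle(F, 44.75) and circle(U, 30.7); the below-FS intersection is H = (-30.1, -33.1). B is the foot of the tangent from H: B = (-49.6, -10.2).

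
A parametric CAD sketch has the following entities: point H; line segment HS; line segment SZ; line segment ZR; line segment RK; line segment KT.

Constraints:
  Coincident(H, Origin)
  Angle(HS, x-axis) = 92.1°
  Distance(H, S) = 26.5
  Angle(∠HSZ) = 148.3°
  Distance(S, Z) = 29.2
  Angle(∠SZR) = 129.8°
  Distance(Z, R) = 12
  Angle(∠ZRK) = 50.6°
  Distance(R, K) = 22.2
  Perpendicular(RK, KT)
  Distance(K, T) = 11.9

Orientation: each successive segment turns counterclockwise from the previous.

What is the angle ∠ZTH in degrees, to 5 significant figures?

146.30°

H is at the origin; HS runs at 92.1° with length 26.5, so S = (-0.97106, 26.482). ∠HSZ = 148.3° gives SZ at 123.80° from the x-axis; with |SZ| = 29.2, Z = (-17.215, 50.747). ∠SZR = 129.8° gives ZR at 174.00° from the x-axis; with |ZR| = 12.0, R = (-29.149, 52.001). ∠ZRK = 50.6° gives RK at -56.600° from the x-axis; with |RK| = 22.2, K = (-16.928, 33.468). RK is perpendicular to KT, so KT runs at 33.400°; with |KT| = 11.9, T = (-6.9938, 40.018). Then cos ∠ZTH = TZ·TH / (|TZ||TH|), giving 146.30°.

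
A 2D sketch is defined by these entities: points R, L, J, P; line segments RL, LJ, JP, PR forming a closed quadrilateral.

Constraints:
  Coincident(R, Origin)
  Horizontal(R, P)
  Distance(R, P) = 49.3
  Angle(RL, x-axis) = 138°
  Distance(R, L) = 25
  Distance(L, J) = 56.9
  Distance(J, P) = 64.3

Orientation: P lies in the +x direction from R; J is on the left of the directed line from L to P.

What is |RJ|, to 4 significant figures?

61.37

Checks: |LJ| = 56.90 ✓; |JP| = 64.30 ✓.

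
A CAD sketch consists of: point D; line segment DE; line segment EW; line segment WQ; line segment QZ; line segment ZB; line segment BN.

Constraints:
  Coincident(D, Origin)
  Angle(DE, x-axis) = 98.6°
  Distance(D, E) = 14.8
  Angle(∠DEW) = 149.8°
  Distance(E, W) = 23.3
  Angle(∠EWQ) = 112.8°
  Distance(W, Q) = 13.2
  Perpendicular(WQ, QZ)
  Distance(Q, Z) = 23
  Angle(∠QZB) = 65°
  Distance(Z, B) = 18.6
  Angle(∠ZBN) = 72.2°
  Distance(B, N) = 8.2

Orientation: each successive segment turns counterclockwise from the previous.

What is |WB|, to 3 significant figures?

15.6

D is at the origin; DE runs at 98.6° with length 14.8, so E = (-2.21, 14.6). ∠DEW = 149.8° gives EW at 129° from the x-axis; with |EW| = 23.3, W = (-16.8, 32.8). ∠EWQ = 112.8° gives WQ at -164° from the x-axis; with |WQ| = 13.2, Q = (-29.5, 29.2). The perpendicularity gives QZ at right angles to WQ, so QZ runs at -74.0°; with |QZ| = 23.0, Z = (-23.2, 7.04). ∠QZB = 65.0° gives ZB at 41.0° from the x-axis; with |ZB| = 18.6, B = (-9.12, 19.2). Then |WB| = |B − W| = 15.6.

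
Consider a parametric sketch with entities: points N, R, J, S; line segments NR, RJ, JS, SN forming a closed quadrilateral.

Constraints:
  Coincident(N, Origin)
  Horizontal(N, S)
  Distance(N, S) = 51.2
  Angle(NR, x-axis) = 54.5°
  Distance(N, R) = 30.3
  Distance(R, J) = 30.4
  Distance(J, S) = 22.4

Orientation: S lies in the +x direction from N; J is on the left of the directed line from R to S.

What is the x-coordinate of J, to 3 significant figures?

47.9

Checks: |RJ| = 30.40 ✓; |JS| = 22.40 ✓.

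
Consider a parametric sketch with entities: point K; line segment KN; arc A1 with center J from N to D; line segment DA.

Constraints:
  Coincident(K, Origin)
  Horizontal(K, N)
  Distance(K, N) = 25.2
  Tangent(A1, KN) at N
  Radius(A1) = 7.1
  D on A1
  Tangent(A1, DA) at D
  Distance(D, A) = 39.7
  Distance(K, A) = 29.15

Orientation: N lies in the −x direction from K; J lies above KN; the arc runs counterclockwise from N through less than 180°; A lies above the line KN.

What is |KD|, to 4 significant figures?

20.65

Checks: |KN| = 25.20 ✓; ∠(JN, NK) = 90.00° ✓; |JN| = 7.100 ✓; |JD| = 7.100 ✓; ∠(JD, DA) = 90.00° ✓; |DA| = 39.70 ✓; |KA| = 29.15 ✓.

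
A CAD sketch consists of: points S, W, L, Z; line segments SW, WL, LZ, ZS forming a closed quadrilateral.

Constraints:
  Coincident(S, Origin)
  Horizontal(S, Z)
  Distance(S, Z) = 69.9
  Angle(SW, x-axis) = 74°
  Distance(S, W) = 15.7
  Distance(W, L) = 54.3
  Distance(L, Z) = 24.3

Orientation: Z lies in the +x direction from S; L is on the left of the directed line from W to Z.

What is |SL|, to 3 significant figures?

62.1

S is at the origin; SZ is horizontal with |SZ| = 69.9 and Z in +x, so Z = (69.9, 0). SW runs at 74.0° with |SW| = 15.7, so W = (4.33, 15.1). L is determined by |WL| = 54.3 and |LZ| = 24.3 together: it lies at the intersection of circle(W, 54.3) and circle(Z, 24.3). With |WZ| = 67.3, the foot of the radical line on WZ is 51.2 from W and the perpendicular offset is √(54.3² − 51.2²) = 18.2. Taking the left-of-WZ solution: L = (58.3, 21.3).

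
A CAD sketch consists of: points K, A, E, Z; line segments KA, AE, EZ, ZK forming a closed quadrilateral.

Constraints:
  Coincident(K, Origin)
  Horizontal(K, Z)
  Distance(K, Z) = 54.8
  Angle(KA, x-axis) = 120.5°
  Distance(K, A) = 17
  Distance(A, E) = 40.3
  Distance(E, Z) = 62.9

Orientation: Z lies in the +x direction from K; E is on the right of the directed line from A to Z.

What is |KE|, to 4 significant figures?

25.39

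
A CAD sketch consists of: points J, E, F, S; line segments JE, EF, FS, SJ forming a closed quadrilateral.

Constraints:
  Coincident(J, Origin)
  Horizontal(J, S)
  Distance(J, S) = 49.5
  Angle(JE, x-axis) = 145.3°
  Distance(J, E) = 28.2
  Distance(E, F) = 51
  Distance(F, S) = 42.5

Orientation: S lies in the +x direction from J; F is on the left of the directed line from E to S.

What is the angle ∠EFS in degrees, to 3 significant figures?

105°

Checks: |EF| = 51.00 ✓; |FS| = 42.50 ✓.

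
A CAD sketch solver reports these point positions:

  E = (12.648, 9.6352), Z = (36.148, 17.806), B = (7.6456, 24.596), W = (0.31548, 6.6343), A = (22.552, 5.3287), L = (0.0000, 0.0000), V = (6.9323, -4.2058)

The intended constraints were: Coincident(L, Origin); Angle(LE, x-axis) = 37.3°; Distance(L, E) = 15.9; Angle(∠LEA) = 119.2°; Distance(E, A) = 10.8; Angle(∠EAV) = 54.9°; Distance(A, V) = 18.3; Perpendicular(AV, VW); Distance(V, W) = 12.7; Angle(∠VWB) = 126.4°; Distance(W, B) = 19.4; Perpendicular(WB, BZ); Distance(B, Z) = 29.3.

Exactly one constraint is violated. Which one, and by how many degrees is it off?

Perpendicular(WB, BZ) — off by 8.80°.

L = (0.00, 0.00) ✓; LE at 37.30° ✓; |LE| = 15.90 ✓; ∠LEA = 119.2° ✓; |EA| = 10.80 ✓; ∠EAV = 54.90° ✓; |AV| = 18.30 ✓; ∠(AV, VW) = 90.00° ✓; |VW| = 12.70 ✓; ∠VWB = 126.4° ✓; |WB| = 19.40 ✓; ∠(WB, BZ) = 81.20° ✗; |BZ| = 29.30 ✓.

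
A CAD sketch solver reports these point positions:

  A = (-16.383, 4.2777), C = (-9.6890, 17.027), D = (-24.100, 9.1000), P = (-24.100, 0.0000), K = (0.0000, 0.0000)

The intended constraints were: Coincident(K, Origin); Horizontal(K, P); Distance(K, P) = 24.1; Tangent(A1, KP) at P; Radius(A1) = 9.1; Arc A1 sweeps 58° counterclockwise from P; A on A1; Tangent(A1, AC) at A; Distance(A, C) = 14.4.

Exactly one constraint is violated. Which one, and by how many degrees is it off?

Tangent(A1, AC) at A — off by 4.30°.

K = (0.00, 0.00) ✓; K.y = 0.00, P.y = 0.00 ✓; |KP| = 24.10 ✓; ∠(DP, PK) = 90.00° ✓; |DP| = 9.100 ✓; bearing(D→A) − bearing(D→P) = 58.00° ✓; |DA| = 9.100 ✓; ∠(DA, AC) = 85.70° ✗; |AC| = 14.40 ✓.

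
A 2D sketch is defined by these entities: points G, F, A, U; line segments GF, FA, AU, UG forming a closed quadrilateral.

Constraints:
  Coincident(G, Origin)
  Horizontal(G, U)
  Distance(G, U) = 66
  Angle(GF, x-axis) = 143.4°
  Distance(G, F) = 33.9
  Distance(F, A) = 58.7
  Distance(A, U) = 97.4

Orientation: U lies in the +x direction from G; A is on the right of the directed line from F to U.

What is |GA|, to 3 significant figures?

45.0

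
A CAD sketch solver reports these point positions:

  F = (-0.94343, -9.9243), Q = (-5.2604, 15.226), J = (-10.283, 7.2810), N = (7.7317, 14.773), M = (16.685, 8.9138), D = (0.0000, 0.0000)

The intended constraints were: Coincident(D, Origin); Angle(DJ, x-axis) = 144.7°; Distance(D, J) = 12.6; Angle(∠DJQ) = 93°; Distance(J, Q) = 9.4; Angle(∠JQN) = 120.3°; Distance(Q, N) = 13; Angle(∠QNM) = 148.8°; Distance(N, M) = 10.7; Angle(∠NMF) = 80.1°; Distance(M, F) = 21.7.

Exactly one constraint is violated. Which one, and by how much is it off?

Distance(M, F) = 21.7 — off by 4.10.

D = (0.00, 0.00) ✓; DJ at 144.7° ✓; |DJ| = 12.60 ✓; ∠DJQ = 93.00° ✓; |JQ| = 9.399 ✓; ∠JQN = 120.3° ✓; |QN| = 13.00 ✓; ∠QNM = 148.8° ✓; |NM| = 10.70 ✓; ∠NMF = 80.10° ✓; |MF| = 25.80 ✗.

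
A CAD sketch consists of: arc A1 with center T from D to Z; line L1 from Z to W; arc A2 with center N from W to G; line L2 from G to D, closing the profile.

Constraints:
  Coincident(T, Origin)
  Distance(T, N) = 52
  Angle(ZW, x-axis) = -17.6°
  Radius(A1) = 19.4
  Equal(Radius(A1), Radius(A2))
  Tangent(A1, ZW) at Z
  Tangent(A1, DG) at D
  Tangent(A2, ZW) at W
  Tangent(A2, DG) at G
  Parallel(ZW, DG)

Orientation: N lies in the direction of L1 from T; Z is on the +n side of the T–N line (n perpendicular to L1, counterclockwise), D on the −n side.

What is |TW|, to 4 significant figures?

55.50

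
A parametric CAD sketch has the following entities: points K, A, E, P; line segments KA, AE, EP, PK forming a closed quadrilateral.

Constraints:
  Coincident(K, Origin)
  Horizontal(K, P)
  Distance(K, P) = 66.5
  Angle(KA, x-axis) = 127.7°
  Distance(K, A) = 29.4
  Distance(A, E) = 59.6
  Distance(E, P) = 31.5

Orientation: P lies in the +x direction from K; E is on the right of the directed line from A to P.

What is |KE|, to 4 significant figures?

35.40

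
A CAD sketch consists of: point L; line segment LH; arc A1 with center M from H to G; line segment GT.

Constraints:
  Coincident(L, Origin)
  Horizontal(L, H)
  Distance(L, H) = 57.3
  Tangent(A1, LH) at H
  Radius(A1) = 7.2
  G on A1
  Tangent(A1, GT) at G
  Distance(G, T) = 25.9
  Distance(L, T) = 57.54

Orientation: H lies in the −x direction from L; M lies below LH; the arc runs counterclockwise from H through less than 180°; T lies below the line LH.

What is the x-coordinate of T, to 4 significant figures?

-47.63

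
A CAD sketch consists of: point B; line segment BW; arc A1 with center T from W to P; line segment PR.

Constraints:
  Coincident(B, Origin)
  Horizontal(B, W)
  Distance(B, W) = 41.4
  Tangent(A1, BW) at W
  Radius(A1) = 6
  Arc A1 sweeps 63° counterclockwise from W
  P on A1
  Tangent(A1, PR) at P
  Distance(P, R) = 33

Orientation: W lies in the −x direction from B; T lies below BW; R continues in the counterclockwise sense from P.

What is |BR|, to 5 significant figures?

69.844

On A1, W sits at bearing 90° from T; a 63° counterclockwise sweep puts P at bearing 153°, so P = T + 6.0·(cos 153°, sin 153°) = (-46.746, -3.2761). Tangency of A1 to PR means the radius TP is perpendicular to PR, so PR runs along (−sin 153°, cos 153°); with |PR| = 33.0, R = (-61.728, -32.679). Then |BR| = |R − B| = 69.844.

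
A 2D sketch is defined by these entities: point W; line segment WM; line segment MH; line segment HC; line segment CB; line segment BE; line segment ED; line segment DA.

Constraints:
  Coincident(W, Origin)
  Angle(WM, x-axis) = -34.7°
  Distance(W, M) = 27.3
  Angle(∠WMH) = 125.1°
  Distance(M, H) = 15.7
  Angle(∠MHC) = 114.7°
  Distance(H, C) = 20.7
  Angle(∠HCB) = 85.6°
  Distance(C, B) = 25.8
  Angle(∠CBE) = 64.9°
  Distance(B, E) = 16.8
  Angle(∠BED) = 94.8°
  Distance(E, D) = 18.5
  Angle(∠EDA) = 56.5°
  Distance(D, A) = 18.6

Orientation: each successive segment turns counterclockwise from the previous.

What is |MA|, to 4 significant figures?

28.28

W is at the origin; WM runs at -34.7° with length 27.3, so M = (22.44, -15.54). ∠WMH = 125.1° gives MH at 20.20° from the x-axis; with |MH| = 15.7, H = (37.18, -10.12). ∠MHC = 114.7° gives HC at 85.50° from the x-axis; with |HC| = 20.7, C = (38.80, 10.52). ∠HCB = 85.6° gives CB at 179.9° from the x-axis; with |CB| = 25.8, B = (13.00, 10.56). ∠CBE = 64.9° gives BE at -65.00° from the x-axis; with |BE| = 16.8, E = (20.10, -4.665). ∠BED = 94.8° gives ED at 20.20° from the x-axis; with |ED| = 18.5, D = (37.47, 1.723). ∠EDA = 56.5° gives DA at 143.7° from the x-axis; with |DA| = 18.6, A = (22.47, 12.73). Then |MA| = |A − M| = 28.28.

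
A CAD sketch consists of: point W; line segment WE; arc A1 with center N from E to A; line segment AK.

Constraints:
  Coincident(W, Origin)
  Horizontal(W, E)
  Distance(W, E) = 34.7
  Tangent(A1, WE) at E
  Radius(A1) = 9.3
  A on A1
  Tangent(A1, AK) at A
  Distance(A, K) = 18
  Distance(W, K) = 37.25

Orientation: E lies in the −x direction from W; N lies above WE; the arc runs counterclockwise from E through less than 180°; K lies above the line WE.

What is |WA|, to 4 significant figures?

27.04

W is at the origin; WE is horizontal with |WE| = 34.7 and E on the −x side, so E = (-34.70, 0.000). Since A1 is tangent to WE there, NE ⟂ WE, so N = E + (0, 9.3) = (-34.70, 9.300). Since NA ⟂ AK (tangency), |NK| = √(9.3² + 18.0²) = 20.26 regardless of where A sits on A1. So K lies on both circle(W, 37.25) and circle(N, 20.26); the above-WE intersection is K = (-25.36, 27.28). A is the foot of the tangent from K: A = (-25.40, 9.281).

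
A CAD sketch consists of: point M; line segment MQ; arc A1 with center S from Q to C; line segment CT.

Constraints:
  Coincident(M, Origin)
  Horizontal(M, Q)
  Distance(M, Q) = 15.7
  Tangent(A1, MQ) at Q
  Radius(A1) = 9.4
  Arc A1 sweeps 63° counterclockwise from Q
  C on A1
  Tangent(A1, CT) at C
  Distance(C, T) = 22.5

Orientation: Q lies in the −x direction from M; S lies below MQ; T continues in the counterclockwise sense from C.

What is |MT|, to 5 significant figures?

42.542

M is at the origin; MQ is horizontal with |MQ| = 15.7 and Q on the −x side, so Q = (-15.700, 0.0000). Tangency of A1 to MQ means the radius SQ is perpendicular to MQ, so S = Q + (0, -9.4) = (-15.700, -9.4000). On A1, Q sits at bearing 90° from S; a 63° counterclockwise sweep puts C at bearing 153°, so C = S + 9.4·(cos 153°, sin 153°) = (-24.075, -5.1325). Since A1 is tangent to CT there, SC ⟂ CT, so CT runs along (−sin 153°, cos 153°); with |CT| = 22.5, T = (-34.290, -25.180). Then |MT| = |T − M| = 42.542.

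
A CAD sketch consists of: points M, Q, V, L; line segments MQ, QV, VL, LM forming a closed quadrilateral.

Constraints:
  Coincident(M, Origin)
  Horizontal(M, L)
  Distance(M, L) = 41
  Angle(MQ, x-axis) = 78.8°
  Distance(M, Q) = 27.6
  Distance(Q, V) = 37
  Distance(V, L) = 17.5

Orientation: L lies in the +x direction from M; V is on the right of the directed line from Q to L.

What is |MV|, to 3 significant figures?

24.6

Checks: |QV| = 37.00 ✓; |VL| = 17.50 ✓.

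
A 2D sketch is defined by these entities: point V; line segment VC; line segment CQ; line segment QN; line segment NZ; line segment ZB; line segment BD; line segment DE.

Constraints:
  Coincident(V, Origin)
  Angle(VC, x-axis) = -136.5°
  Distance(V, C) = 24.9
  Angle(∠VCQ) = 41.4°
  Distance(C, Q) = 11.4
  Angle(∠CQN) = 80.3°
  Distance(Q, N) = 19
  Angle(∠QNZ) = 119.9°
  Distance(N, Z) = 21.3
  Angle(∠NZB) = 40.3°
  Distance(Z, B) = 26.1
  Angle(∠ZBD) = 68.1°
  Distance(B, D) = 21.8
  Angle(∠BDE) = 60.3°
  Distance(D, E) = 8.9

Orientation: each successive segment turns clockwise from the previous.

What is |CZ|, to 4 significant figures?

28.62

V is at the origin; VC runs at -136.5° with length 24.9, so C = (-18.06, -17.14). ∠VCQ = 41.4° gives CQ at 84.90° from the x-axis; with |CQ| = 11.4, Q = (-17.05, -5.785). ∠CQN = 80.3° gives QN at -14.80° from the x-axis; with |QN| = 19.0, N = (1.321, -10.64). ∠QNZ = 119.9° gives NZ at -74.90° from the x-axis; with |NZ| = 21.3, Z = (6.870, -31.20). Then |CZ| = |Z − C| = 28.62.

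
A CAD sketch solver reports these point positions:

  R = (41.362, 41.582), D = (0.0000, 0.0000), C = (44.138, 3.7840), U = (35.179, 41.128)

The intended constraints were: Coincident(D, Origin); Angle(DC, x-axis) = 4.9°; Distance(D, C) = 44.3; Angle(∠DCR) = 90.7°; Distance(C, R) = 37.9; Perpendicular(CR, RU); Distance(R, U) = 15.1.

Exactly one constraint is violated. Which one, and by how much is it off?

Distance(R, U) = 15.1 — off by 8.90.

D = (0.00, 0.00) ✓; DC at 4.900° ✓; |DC| = 44.30 ✓; ∠DCR = 90.70° ✓; |CR| = 37.90 ✓; ∠(CR, RU) = 90.00° ✓; |RU| = 6.200 ✗.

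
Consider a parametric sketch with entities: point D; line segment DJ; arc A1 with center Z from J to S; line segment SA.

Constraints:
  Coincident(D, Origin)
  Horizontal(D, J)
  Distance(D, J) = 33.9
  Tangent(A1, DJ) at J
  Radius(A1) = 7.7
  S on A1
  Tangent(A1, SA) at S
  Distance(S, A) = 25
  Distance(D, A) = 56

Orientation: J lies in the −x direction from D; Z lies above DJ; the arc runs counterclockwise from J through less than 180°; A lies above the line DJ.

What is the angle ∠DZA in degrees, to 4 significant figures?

133.1°

D is at the origin; DJ is horizontal with |DJ| = 33.9 and J on the −x side, so J = (-33.90, 0.000). Tangency of A1 to DJ means the radius ZJ is perpendicular to DJ, so Z = J + (0, 7.7) = (-33.90, 7.700). Since ZS ⟂ SA (tangency), |ZA| = √(7.7² + 25.0²) = 26.16 regardless of where S sits on A1. So A lies on both circle(D, 56.0) and circle(Z, 26.16); the above-DJ intersection is A = (-47.11, 30.28). S is the foot of the tangent from A: S = (-28.69, 13.37).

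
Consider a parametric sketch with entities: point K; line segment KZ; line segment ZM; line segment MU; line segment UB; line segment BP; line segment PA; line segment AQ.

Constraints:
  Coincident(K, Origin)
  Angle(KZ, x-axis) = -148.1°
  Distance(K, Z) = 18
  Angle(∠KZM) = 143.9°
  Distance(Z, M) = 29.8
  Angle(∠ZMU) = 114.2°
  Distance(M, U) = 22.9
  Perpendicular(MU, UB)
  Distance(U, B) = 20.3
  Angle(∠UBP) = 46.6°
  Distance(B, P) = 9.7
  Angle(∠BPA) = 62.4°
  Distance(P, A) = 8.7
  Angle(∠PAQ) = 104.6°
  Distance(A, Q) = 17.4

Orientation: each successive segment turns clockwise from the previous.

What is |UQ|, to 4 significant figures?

27.51

K is at the origin; KZ runs at -148.1° with length 18.0, so Z = (-15.28, -9.512). ∠KZM = 143.9° gives ZM at 175.8° from the x-axis; with |ZM| = 29.8, M = (-45.00, -7.329). ∠ZMU = 114.2° gives MU at 110.0° from the x-axis; with |MU| = 22.9, U = (-52.83, 14.19). The perpendicularity gives UB at right angles to MU, so UB runs at 20.00°; with |UB| = 20.3, B = (-33.76, 21.13). ∠UBP = 46.6° gives BP at -113.4° from the x-axis; with |BP| = 9.7, P = (-37.61, 12.23). ∠BPA = 62.4° gives PA at 129.0° from the x-axis; with |PA| = 8.7, A = (-43.09, 18.99). ∠PAQ = 104.6° gives AQ at 53.60° from the x-axis; with |AQ| = 17.4, Q = (-32.76, 33.00). Then |UQ| = |Q − U| = 27.51.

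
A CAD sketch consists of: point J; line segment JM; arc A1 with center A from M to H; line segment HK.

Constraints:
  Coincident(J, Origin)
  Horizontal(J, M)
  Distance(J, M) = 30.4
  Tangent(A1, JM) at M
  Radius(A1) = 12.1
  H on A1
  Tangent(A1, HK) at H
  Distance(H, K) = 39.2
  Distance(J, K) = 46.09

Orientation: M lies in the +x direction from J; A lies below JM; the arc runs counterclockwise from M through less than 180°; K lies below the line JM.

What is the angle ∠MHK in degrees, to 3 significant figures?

144°

Checks: J.y = 0.00, M.y = 0.00 ✓; |AH| = 12.10 ✓; ∠(AH, HK) = 90.00° ✓; |HK| = 39.20 ✓; |JK| = 46.09 ✓.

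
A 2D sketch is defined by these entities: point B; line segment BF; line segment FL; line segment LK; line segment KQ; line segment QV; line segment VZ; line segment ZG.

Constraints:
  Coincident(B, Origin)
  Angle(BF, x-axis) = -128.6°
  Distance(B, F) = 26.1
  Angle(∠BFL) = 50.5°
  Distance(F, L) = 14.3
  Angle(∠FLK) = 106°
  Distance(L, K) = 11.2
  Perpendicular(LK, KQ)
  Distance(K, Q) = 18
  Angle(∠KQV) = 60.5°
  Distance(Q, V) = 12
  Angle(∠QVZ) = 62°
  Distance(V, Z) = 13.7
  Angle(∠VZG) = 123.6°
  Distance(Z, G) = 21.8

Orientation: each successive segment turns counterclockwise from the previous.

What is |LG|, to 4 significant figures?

34.98

B is at the origin; BF runs at -128.6° with length 26.1, so F = (-16.28, -20.40). ∠BFL = 50.5° gives FL at 0.9000° from the x-axis; with |FL| = 14.3, L = (-1.985, -20.17). ∠FLK = 106.0° gives LK at 74.90° from the x-axis; with |LK| = 11.2, K = (0.9326, -9.360). The perpendicularity gives KQ at right angles to LK, so KQ runs at 164.9°; with |KQ| = 18.0, Q = (-16.45, -4.671). ∠KQV = 60.5° gives QV at -75.60° from the x-axis; with |QV| = 12.0, V = (-13.46, -16.29). ∠QVZ = 62.0° gives VZ at 42.40° from the x-axis; with |VZ| = 13.7, Z = (-3.345, -7.056). ∠VZG = 123.6° gives ZG at 98.80° from the x-axis; with |ZG| = 21.8, G = (-6.680, 14.49). Then |LG| = |G − L| = 34.98.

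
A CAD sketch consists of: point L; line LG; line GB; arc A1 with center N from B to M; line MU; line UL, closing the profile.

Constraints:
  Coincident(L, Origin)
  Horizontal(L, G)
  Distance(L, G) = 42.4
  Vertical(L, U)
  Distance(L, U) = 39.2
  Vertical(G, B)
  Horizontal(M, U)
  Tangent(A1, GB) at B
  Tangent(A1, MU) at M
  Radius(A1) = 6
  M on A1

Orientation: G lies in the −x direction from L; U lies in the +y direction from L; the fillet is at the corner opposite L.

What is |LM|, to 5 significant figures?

53.494

L is at the origin; L and G share the same y with |LG| = 42.4 and G on the −x side, so G = (-42.400, 0.0000). L and U share the same x with |LU| = 39.2 and U on the +y side, so U = (0.0000, 39.200). The virtual corner opposite L is at (-42.400, 39.200). Tangency of A1 to GB means the radius NB is perpendicular to GB and the tangent condition forces NM to be normal to MU, with radius 6.0, so the center N sits 6.0 in from both sides at N = (-36.400, 33.200). That places the tangent points at B = (-42.400, 33.200) on GB and M = (-36.400, 39.200) on MU. Then |LM| = |M − L| = 53.494.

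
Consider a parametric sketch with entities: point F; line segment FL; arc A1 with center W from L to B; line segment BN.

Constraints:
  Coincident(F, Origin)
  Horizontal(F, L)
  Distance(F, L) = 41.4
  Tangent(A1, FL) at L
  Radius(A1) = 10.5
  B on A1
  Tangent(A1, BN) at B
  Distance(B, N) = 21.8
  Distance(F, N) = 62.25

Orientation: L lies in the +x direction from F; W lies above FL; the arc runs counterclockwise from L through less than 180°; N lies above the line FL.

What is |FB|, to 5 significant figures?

52.728

Checks: |WB| = 10.50 ✓; ∠(WB, BN) = 90.00° ✓; |BN| = 21.80 ✓; |FN| = 62.25 ✓.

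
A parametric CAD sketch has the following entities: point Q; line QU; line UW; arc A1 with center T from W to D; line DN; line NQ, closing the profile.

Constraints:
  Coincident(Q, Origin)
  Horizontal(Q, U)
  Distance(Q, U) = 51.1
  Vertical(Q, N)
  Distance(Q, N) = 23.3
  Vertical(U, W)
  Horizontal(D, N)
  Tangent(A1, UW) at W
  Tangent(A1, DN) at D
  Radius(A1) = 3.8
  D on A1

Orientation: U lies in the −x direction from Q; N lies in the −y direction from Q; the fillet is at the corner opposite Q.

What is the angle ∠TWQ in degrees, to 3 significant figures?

20.9°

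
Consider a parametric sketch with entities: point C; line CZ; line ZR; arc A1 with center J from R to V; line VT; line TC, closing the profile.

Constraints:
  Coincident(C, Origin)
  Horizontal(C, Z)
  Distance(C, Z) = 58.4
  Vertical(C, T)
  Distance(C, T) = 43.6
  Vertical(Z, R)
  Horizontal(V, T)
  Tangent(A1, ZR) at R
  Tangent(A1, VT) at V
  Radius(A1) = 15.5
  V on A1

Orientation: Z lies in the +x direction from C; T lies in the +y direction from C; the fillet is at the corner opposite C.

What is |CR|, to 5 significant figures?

64.809

C is at the origin; CZ is horizontal with |CZ| = 58.4 and Z on the +x side, so Z = (58.400, 0.0000). C and T share the same x with |CT| = 43.6 and T on the +y side, so T = (0.0000, 43.600). The virtual corner opposite C is at (58.400, 43.600). Tangency of A1 to ZR means the radius JR is perpendicular to ZR and A1 meets VT tangentially, so JV is at right angles to VT, with radius 15.5, so the center J sits 15.5 in from both sides at J = (42.900, 28.100). That places the tangent points at R = (58.400, 28.100) on ZR and V = (42.900, 43.600) on VT. Then |CR| = |R − C| = 64.809.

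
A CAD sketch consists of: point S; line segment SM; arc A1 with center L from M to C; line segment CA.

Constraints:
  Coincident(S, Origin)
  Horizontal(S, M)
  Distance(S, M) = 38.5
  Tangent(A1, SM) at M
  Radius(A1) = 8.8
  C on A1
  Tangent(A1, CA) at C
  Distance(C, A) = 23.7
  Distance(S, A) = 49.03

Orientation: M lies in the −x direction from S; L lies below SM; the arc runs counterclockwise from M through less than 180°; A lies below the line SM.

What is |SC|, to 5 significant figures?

48.064

Checks: S = (0.00, 0.00) ✓; ∠(LM, MS) = 90.00° ✓; |LM| = 8.800 ✓; |LC| = 8.800 ✓; ∠(LC, CA) = 90.00° ✓; |CA| = 23.70 ✓; |SA| = 49.03 ✓.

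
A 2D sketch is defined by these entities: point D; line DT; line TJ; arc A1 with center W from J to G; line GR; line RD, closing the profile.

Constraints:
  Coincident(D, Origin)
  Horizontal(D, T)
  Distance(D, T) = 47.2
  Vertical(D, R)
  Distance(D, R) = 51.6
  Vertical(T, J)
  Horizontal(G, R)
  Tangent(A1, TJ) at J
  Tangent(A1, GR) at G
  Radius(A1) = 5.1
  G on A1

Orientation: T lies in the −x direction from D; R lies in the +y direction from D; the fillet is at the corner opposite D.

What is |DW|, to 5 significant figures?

62.727

D is at the origin; D and T share the same y with |DT| = 47.2 and T on the −x side, so T = (-47.200, 0.0000). D and R share the same x with |DR| = 51.6 and R on the +y side, so R = (0.0000, 51.600). The virtual corner opposite D is at (-47.200, 51.600). Since A1 is tangent to TJ there, WJ ⟂ TJ and since A1 is tangent to GR there, WG ⟂ GR, with radius 5.1, so the center W sits 5.1 in from both sides at W = (-42.100, 46.500). Then |DW| = |W − D| = 62.727.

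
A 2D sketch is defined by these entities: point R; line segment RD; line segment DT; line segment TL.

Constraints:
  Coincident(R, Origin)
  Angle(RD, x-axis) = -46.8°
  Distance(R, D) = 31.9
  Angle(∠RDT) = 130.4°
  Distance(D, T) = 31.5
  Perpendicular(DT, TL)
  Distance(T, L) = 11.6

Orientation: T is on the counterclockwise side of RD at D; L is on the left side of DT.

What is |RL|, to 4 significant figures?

53.70

∠RDT = 130.4°, so DT runs at -46.8° + (180° − 130.4°) = 2.800° from the x-axis; with |DT| = 31.5, T = D + 31.5·(cos 2.800°, sin 2.800°) = (53.30, -21.72). DT is perpendicular to TL; with |TL| = 11.6 on the left of DT, L = T + 11.6·(-0.04885, 0.9988) = (52.73, -10.13). Then |RL| = |L − R| = 53.70.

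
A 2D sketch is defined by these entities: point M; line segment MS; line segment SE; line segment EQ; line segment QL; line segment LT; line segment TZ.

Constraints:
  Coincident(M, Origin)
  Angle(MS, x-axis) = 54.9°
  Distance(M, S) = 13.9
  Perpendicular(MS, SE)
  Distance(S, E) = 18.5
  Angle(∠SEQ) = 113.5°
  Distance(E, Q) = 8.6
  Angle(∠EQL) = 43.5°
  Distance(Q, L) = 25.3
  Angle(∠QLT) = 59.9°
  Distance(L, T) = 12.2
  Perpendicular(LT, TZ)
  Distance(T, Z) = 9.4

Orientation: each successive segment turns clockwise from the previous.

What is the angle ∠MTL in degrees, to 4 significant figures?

33.22°

M is at the origin; MS runs at 54.9° with length 13.9, so S = (7.993, 11.37). MS is perpendicular to SE, so SE runs at -35.10°; with |SE| = 18.5, E = (23.13, 0.7347). ∠SEQ = 113.5° gives EQ at -101.6° from the x-axis; with |EQ| = 8.6, Q = (21.40, -7.690). ∠EQL = 43.5° gives QL at 121.9° from the x-axis; with |QL| = 25.3, L = (8.030, 13.79). ∠QLT = 59.9° gives LT at 1.800° from the x-axis; with |LT| = 12.2, T = (20.22, 14.17). Then cos ∠MTL = TM·TL / (|TM||TL|), giving 33.22°.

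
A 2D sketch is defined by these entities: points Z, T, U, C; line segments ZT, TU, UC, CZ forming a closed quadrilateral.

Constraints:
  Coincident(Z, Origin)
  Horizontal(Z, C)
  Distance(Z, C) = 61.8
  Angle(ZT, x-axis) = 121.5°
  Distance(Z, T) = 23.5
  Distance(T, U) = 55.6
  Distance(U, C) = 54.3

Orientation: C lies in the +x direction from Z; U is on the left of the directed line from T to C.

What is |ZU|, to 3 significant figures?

59.7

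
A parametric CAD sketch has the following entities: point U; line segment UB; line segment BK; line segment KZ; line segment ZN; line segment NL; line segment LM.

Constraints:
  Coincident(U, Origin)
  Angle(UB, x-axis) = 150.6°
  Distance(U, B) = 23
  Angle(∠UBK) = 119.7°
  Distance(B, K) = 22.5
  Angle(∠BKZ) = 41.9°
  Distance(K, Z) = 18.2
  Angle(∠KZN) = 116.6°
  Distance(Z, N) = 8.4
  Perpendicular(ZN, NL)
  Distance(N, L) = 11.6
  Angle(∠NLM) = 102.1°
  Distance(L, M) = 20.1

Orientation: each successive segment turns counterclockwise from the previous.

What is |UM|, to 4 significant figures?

40.98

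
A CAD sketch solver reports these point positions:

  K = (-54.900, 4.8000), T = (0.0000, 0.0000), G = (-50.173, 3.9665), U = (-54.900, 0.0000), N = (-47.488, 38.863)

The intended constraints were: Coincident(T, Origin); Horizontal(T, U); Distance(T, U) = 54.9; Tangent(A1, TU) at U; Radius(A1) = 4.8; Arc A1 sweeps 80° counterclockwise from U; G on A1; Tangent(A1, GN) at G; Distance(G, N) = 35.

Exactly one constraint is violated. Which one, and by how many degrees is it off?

Tangent(A1, GN) at G — off by 5.60°.

T = (0.00, 0.00) ✓; T.y = 0.00, U.y = 0.00 ✓; |TU| = 54.90 ✓; ∠(KU, UT) = 90.00° ✓; |KU| = 4.800 ✓; bearing(K→G) − bearing(K→U) = 80.00° ✓; |KG| = 4.800 ✓; ∠(KG, GN) = 84.40° ✗; |GN| = 35.00 ✓.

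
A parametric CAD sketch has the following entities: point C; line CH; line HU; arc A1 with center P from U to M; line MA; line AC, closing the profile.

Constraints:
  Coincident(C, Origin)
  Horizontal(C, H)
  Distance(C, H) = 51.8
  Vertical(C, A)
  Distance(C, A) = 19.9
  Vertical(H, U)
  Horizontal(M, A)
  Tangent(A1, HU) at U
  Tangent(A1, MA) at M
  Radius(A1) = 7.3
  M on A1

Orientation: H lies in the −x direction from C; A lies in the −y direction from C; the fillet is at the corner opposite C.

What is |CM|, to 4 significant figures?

48.75

The virtual corner opposite C is at (-51.80, -19.90). A1 meets HU tangentially, so PU is at right angles to HU and A1 meets MA tangentially, so PM is at right angles to MA, with radius 7.3, so the center P sits 7.3 in from both sides at P = (-44.50, -12.60). That places the tangent points at U = (-51.80, -12.60) on HU and M = (-44.50, -19.90) on MA. Then |CM| = |M − C| = 48.75.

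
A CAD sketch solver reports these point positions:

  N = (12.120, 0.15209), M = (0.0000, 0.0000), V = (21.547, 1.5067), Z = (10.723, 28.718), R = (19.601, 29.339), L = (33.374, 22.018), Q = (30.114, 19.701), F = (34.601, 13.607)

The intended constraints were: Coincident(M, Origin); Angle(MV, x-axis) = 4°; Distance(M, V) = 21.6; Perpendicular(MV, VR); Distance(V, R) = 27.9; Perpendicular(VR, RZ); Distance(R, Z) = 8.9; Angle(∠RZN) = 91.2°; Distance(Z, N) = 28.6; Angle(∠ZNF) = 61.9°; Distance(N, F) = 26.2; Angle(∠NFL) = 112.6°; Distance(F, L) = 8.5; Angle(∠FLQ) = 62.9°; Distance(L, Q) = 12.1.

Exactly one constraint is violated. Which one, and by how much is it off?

Distance(L, Q) = 12.1 — off by 8.10.

M = (0.00, 0.00) ✓; MV at 4.000° ✓; |MV| = 21.60 ✓; ∠(MV, VR) = 90.00° ✓; |VR| = 27.90 ✓; ∠(VR, RZ) = 90.00° ✓; |RZ| = 8.900 ✓; ∠RZN = 91.20° ✓; |ZN| = 28.60 ✓; ∠ZNF = 61.90° ✓; |NF| = 26.20 ✓; ∠NFL = 112.6° ✓; |FL| = 8.500 ✓; ∠FLQ = 62.90° ✓; |LQ| = 4.000 ✗.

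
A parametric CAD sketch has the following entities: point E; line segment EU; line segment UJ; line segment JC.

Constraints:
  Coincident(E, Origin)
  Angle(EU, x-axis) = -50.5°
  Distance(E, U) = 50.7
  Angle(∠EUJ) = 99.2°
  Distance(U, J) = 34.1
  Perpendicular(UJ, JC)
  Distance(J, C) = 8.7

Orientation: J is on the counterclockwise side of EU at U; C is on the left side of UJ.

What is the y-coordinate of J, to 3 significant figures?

-21.9

E is at the origin; EU runs at -50.5° with length 50.7, so U = 50.7·(cos -50.5°, sin -50.5°) = (32.2, -39.1). ∠EUJ = 99.2°, so UJ runs at -50.5° + (180° − 99.2°) = 30.3° from the x-axis; with |UJ| = 34.1, J = U + 34.1·(cos 30.3°, sin 30.3°) = (61.7, -21.9). So J.y = -21.9.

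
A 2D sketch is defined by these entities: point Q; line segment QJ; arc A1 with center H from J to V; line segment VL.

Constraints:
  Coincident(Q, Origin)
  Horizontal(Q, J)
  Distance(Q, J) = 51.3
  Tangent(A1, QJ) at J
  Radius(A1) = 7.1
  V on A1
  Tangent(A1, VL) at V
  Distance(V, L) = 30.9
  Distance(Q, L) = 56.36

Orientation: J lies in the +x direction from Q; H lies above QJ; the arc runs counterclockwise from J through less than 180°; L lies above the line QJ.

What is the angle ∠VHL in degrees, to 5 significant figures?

77.060°

Q is at the origin; Q and J share the same y with |QJ| = 51.3 and J on the +x side, so J = (51.300, 0.0000). Since A1 is tangent to QJ there, HJ ⟂ QJ, so H = J + (0, 7.1) = (51.300, 7.1000). Since HV ⟂ VL (tangency), |HL| = √(7.1² + 30.9²) = 31.705 regardless of where V sits on A1. So L lies on both circle(Q, 56.36) and circle(H, 31.705); the above-QJ intersection is L = (42.121, 37.447). V is the foot of the tangent from L: V = (57.463, 10.625).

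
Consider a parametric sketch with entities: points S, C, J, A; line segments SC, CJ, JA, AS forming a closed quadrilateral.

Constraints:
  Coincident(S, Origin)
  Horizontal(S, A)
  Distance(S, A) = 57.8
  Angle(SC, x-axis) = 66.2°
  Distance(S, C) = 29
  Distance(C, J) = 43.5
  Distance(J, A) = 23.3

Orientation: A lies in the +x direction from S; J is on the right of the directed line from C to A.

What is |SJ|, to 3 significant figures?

37.6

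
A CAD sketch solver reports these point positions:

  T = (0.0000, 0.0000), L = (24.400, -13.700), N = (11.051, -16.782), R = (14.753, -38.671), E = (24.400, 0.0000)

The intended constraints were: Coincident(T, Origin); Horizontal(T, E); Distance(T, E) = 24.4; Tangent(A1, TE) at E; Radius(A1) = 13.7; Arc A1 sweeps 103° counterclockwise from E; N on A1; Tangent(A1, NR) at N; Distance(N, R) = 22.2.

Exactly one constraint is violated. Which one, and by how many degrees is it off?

Tangent(A1, NR) at N — off by 3.40°.

T = (0.00, 0.00) ✓; T.y = 0.00, E.y = 0.00 ✓; |TE| = 24.40 ✓; ∠(LE, ET) = 90.00° ✓; |LE| = 13.70 ✓; bearing(L→N) − bearing(L→E) = 103.0° ✓; |LN| = 13.70 ✓; ∠(LN, NR) = 93.40° ✗; |NR| = 22.20 ✓.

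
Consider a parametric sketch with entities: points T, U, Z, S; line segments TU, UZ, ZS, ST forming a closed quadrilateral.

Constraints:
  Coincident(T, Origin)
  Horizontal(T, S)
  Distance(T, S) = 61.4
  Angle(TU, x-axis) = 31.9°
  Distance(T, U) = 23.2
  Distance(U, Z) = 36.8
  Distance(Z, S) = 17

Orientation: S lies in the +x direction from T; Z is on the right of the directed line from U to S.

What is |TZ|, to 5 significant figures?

49.530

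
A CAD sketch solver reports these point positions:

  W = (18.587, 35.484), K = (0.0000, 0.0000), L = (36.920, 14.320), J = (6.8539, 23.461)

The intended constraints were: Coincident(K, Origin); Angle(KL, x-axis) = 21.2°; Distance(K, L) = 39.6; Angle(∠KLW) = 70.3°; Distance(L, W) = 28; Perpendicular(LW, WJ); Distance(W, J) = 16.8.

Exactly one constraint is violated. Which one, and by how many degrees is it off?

Perpendicular(LW, WJ) — off by 4.80°.

K = (0.00, 0.00) ✓; KL at 21.20° ✓; |KL| = 39.60 ✓; ∠KLW = 70.30° ✓; |LW| = 28.00 ✓; ∠(LW, WJ) = 94.80° ✗; |WJ| = 16.80 ✓.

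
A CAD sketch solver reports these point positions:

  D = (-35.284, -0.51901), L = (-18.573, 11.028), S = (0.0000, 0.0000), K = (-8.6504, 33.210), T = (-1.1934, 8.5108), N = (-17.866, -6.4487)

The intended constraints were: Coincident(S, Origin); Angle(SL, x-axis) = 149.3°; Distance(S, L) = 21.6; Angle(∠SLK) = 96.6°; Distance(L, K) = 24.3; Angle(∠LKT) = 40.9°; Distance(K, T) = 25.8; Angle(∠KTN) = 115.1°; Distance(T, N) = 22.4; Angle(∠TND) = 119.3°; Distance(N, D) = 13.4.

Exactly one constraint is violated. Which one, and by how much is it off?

Distance(N, D) = 13.4 — off by 5.00.

S = (0.00, 0.00) ✓; SL at 149.3° ✓; |SL| = 21.60 ✓; ∠SLK = 96.60° ✓; |LK| = 24.30 ✓; ∠LKT = 40.90° ✓; |KT| = 25.80 ✓; ∠KTN = 115.1° ✓; |TN| = 22.40 ✓; ∠TND = 119.3° ✓; |ND| = 18.40 ✗.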